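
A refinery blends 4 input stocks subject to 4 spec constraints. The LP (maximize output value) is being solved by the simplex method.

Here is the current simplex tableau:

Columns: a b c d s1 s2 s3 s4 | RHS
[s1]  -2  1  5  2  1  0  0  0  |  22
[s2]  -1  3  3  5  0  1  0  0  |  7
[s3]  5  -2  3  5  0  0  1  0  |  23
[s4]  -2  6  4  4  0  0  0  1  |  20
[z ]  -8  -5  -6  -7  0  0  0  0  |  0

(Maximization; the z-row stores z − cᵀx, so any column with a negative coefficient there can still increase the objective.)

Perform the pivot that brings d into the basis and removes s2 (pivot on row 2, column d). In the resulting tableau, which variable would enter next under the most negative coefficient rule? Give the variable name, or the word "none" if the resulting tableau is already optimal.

Pivot element 5. New z-row = old z-row − (-7)·(row 2/5).
Updated z-row coefficients: a: -47/5, b: -4/5, c: -9/5, d: 0, s1: 0, s2: 7/5, s3: 0, s4: 0.
The most negative is -47/5 in column a, so a would enter next.

a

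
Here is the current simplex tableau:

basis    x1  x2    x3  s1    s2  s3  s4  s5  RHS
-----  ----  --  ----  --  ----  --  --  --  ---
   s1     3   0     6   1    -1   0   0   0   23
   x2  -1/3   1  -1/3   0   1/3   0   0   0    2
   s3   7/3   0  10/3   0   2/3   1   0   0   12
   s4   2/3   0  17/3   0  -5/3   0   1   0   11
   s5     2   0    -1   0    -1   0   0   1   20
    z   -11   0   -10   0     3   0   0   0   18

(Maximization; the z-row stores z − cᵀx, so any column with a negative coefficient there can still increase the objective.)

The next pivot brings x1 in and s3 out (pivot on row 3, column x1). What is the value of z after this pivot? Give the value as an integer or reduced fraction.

Minimum ratio for x1: 12/(7/3) = 36/7.
z changes by −(z-row coeff of x1)·ratio = −(-11)·(36/7) = 396/7.
New z = 18 + (396/7) = 522/7.

522/7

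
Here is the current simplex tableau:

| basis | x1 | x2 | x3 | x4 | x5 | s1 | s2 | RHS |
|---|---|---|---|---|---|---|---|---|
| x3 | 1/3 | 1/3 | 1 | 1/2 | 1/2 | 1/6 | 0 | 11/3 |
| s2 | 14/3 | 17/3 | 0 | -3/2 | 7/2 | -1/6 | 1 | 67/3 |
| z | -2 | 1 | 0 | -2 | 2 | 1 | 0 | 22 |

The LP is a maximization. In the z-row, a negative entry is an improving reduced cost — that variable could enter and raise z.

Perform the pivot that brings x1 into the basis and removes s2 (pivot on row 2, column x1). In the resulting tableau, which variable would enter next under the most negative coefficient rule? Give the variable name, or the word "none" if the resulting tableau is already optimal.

Pivot element 14/3. New z-row = old z-row − (-2)·(row 2/(14/3)).
Updated z-row coefficients: x1: 0, x2: 24/7, x3: 0, x4: -37/14, x5: 7/2, s1: 13/14, s2: 3/7.
The most negative is -37/14 in column x4, so x4 would enter next.

x4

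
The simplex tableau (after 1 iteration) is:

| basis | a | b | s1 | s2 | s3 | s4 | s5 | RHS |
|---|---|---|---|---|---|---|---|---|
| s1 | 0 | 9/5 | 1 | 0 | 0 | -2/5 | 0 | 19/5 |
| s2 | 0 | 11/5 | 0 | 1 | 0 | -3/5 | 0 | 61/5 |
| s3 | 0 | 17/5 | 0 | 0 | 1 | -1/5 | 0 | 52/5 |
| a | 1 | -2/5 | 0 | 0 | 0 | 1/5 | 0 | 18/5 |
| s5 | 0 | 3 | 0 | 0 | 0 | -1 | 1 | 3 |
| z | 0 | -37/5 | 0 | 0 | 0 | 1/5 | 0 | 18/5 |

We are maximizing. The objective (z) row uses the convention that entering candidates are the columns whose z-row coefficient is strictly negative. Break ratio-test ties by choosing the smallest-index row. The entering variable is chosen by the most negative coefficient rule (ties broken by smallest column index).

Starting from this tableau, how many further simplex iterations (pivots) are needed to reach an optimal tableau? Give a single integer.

pivot: b in, s5 out → z = 11
pivot: s4 in, s3 out → z = 28
pivot: s5 in, a out → z = 98/3
No improving column remains; optimal.

3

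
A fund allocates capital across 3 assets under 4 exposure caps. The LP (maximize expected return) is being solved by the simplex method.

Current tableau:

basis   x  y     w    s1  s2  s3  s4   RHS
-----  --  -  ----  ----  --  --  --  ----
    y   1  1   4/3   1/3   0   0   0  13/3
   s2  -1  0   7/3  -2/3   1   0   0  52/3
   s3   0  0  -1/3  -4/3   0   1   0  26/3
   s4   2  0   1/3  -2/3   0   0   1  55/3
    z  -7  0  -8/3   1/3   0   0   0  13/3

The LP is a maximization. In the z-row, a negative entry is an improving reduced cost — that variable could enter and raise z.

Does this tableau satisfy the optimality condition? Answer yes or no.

Column x has objective-row coefficient -7, which is negative; an improving pivot exists, so not yet optimal.

no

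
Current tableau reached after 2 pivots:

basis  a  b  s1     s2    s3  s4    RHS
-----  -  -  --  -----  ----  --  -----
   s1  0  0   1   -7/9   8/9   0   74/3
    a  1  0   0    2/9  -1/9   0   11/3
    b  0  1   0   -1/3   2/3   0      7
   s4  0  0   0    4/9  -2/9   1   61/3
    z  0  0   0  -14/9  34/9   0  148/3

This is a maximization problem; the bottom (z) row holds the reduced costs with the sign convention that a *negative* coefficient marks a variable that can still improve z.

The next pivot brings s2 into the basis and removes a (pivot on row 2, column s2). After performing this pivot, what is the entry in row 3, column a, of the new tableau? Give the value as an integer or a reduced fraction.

Pivot element is row 2, column s2: 2/9.
Normalize row 2: new (row 2, a) = 1/(2/9) = 9/2.
row 3 ← row 3 − (-1/3)·(new row 2): 0 − (-1/3)·(9/2) = 3/2.

3/2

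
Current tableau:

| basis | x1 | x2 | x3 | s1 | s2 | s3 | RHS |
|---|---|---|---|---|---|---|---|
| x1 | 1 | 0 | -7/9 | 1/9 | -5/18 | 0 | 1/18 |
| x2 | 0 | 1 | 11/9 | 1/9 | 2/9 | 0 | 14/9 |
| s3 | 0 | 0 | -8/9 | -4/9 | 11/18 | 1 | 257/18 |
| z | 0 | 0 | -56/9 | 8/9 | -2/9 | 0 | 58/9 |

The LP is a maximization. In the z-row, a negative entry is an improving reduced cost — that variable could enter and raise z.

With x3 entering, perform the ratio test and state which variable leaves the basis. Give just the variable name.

x2

Ratios: row 1 (x1): entry -7/9 ≤ 0, skip; row 2 (x2): (14/9)/(11/9) = 14/11; row 3 (s3): entry -8/9 ≤ 0, skip.
Minimum ratio 14/11 is in the x2 row, so x2 leaves.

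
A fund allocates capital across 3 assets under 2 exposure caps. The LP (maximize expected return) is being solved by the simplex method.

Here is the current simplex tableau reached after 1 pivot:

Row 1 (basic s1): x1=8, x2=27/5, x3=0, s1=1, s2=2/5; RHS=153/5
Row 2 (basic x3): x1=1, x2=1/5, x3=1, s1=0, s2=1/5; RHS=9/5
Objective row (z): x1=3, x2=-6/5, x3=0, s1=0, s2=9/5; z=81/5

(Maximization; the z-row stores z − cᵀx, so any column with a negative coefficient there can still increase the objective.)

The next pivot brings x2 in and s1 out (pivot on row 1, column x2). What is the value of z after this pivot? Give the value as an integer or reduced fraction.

Minimum ratio for x2: (153/5)/(27/5) = 17/3.
z changes by −(z-row coeff of x2)·ratio = −(-6/5)·(17/3) = 34/5.
New z = 81/5 + (34/5) = 23.

23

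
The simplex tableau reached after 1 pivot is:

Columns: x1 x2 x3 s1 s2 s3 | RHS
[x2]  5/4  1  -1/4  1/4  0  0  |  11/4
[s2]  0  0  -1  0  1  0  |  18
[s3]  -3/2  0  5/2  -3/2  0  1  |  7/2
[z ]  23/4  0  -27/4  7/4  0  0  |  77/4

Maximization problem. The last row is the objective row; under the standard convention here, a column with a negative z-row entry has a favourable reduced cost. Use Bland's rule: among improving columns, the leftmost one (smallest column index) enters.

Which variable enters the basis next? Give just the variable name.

Objective-row coefficients: x1: 23/4, x2: 0, x3: -27/4, s1: 7/4, s2: 0, s3: 0.
Improving columns: x3. Bland's rule picks the smallest column index → x3.

x3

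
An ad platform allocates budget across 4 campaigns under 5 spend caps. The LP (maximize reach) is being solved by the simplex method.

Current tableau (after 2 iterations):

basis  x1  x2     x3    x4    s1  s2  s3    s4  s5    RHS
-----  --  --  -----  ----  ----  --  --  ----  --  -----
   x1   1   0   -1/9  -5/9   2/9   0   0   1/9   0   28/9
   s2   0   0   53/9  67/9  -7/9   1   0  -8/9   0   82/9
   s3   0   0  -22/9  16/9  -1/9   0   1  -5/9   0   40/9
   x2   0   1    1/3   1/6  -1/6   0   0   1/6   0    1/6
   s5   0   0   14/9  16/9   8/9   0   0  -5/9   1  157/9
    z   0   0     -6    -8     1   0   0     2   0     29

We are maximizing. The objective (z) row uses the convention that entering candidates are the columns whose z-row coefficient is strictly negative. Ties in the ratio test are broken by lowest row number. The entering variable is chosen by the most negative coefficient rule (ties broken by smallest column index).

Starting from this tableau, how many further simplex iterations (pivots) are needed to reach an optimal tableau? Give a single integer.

pivot: x4 in, x2 out → z = 37
pivot: s1 in, s2 out → z = 155/4
No improving column remains; optimal.

2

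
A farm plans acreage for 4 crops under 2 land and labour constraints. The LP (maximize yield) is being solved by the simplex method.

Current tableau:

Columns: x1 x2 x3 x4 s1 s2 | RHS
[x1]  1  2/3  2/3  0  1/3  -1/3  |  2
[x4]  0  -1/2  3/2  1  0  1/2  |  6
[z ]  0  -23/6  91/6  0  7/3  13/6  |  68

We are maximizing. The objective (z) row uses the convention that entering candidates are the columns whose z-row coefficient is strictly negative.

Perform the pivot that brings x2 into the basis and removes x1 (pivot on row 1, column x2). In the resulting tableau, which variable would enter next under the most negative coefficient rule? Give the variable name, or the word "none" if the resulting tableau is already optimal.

Pivot element 2/3. New z-row = old z-row − (-23/6)·(row 1/(2/3)).
Updated z-row coefficients: x1: 23/4, x2: 0, x3: 19, x4: 0, s1: 17/4, s2: 1/4.
No coefficient is strictly negative; the tableau after this pivot is optimal.

none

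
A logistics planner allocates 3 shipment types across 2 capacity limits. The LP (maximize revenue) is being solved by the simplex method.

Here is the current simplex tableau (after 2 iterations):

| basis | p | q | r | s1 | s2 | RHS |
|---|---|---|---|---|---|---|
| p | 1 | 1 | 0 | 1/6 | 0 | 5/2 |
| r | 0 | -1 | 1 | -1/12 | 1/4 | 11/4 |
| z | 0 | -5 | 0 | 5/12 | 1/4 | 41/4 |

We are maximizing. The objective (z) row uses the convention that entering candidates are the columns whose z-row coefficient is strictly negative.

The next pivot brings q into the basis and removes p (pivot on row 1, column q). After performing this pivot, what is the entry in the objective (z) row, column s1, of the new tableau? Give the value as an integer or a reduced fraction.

5/4

Pivot element is row 1, column q: 1.
Normalize row 1: new (row 1, s1) = (1/6)/1 = 1/6.
z-row ← z-row − (-5)·(new row 1): 5/12 − (-5)·(1/6) = 5/4.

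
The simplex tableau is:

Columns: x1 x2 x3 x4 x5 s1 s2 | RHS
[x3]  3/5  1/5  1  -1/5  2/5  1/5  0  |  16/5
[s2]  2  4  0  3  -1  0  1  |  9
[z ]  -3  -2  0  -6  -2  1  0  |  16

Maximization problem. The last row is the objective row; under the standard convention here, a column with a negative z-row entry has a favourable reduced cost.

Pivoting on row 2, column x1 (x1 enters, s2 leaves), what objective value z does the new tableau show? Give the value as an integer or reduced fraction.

59/2

Minimum ratio for x1: 9/2 = 9/2.
z changes by −(z-row coeff of x1)·ratio = −(-3)·(9/2) = 27/2.
New z = 16 + (27/2) = 59/2.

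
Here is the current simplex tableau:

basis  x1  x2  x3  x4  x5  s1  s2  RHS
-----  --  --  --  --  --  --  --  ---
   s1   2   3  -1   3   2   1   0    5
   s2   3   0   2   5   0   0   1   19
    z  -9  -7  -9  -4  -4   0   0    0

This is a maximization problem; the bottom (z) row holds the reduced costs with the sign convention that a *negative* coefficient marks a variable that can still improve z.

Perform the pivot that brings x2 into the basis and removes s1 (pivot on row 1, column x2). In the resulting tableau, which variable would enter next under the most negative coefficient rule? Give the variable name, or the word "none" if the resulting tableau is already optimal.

Pivot element 3. New z-row = old z-row − (-7)·(row 1/3).
Updated z-row coefficients: x1: -13/3, x2: 0, x3: -34/3, x4: 3, x5: 2/3, s1: 7/3, s2: 0.
The most negative is -34/3 in column x3, so x3 would enter next.

x3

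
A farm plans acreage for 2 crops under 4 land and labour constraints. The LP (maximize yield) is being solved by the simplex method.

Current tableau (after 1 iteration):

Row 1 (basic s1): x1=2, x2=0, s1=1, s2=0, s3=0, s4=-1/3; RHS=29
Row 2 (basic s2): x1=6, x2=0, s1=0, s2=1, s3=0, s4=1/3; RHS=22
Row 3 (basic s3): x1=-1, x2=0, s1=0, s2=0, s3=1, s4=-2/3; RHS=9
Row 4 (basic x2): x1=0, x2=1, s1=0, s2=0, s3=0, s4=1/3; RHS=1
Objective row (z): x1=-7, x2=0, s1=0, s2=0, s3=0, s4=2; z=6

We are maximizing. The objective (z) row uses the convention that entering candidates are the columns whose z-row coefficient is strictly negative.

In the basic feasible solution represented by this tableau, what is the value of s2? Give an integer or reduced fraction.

s2 is basic (row 2); its value is the RHS of that row: 22.

22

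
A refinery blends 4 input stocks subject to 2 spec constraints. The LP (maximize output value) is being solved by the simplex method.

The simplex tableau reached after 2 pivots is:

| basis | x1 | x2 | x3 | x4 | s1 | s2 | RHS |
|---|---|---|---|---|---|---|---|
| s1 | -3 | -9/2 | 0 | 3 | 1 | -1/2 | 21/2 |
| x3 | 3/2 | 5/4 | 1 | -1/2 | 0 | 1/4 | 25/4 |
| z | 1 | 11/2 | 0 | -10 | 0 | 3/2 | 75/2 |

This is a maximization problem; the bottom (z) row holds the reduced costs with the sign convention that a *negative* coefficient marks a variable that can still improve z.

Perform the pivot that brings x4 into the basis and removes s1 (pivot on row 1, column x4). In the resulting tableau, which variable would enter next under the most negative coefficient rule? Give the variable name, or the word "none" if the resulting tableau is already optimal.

Pivot element 3. New z-row = old z-row − (-10)·(row 1/3).
Updated z-row coefficients: x1: -9, x2: -19/2, x3: 0, x4: 0, s1: 10/3, s2: -1/6.
The most negative is -19/2 in column x2, so x2 would enter next.

x2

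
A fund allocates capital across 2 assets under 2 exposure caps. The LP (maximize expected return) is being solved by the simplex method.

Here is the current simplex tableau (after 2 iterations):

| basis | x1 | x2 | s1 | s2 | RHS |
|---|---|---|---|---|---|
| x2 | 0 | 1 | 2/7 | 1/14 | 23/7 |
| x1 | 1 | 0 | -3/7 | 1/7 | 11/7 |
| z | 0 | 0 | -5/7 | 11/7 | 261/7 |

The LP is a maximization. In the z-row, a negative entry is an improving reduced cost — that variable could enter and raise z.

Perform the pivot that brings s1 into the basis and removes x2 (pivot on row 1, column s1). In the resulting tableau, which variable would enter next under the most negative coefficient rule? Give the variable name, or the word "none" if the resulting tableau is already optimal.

none

Pivot element 2/7. New z-row = old z-row − (-5/7)·(row 1/(2/7)).
Updated z-row coefficients: x1: 0, x2: 5/2, s1: 0, s2: 7/4.
No coefficient is strictly negative; the tableau after this pivot is optimal.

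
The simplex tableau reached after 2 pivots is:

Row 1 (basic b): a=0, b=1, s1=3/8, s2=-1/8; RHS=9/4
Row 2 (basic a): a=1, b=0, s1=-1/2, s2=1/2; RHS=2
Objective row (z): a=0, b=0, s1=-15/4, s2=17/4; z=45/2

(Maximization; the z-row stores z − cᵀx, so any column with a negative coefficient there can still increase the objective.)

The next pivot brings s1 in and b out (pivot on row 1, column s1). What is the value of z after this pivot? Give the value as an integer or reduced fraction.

45

Minimum ratio for s1: (9/4)/(3/8) = 6.
z changes by −(z-row coeff of s1)·ratio = −(-15/4)·6 = 45/2.
New z = 45/2 + (45/2) = 45.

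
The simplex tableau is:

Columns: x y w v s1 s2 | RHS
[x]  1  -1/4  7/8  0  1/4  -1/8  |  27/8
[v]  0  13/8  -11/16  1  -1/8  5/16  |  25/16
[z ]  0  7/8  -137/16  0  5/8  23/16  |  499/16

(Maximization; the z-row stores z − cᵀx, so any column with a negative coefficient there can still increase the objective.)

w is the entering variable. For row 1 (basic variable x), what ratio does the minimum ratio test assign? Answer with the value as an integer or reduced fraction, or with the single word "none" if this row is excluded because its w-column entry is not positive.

Ratio = RHS / (w entry) = (27/8) / (7/8) = 27/7.

27/7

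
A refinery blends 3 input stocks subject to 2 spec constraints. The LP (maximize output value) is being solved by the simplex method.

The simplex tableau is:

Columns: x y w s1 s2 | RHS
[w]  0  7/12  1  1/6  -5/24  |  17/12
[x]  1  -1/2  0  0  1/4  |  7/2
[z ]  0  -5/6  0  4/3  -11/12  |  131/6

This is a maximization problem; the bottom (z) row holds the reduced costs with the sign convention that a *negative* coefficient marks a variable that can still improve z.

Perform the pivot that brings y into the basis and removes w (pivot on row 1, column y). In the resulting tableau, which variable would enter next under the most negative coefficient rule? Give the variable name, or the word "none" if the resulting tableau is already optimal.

s2

Pivot element 7/12. New z-row = old z-row − (-5/6)·(row 1/(7/12)).
Updated z-row coefficients: x: 0, y: 0, w: 10/7, s1: 11/7, s2: -17/14.
The most negative is -17/14 in column s2, so s2 would enter next.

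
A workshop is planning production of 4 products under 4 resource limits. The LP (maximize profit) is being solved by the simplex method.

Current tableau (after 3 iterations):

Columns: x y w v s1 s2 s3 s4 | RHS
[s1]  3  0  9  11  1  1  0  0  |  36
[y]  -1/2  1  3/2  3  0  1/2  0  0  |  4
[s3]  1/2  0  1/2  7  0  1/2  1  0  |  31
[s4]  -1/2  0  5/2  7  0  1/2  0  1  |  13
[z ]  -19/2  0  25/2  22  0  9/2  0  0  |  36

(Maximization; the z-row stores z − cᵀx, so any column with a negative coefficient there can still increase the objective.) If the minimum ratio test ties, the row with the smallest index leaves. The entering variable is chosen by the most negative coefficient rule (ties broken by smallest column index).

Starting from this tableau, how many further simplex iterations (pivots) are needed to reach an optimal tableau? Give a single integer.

1

pivot: x in, s1 out → z = 150
No improving column remains; optimal.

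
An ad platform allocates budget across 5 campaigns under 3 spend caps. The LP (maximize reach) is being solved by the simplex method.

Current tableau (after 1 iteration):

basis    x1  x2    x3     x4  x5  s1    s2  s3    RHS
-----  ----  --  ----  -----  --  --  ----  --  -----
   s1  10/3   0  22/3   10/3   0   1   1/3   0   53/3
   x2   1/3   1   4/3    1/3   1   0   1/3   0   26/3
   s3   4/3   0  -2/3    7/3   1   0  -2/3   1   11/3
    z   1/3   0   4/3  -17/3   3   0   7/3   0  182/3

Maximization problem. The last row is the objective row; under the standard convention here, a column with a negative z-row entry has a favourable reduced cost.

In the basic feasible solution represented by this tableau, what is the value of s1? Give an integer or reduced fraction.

s1 is basic (row 1); its value is the RHS of that row: 53/3.

53/3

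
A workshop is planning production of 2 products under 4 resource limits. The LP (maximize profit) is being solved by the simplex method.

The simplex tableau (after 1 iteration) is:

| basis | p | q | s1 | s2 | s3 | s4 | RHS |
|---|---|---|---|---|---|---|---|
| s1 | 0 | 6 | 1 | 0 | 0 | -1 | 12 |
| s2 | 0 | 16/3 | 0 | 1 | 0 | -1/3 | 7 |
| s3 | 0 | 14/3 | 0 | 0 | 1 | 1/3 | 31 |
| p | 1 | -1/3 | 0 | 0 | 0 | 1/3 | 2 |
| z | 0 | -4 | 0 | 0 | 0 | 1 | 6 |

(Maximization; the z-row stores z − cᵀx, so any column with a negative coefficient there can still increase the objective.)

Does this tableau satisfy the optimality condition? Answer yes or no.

Column q has objective-row coefficient -4, which is negative; an improving pivot exists, so not yet optimal.

no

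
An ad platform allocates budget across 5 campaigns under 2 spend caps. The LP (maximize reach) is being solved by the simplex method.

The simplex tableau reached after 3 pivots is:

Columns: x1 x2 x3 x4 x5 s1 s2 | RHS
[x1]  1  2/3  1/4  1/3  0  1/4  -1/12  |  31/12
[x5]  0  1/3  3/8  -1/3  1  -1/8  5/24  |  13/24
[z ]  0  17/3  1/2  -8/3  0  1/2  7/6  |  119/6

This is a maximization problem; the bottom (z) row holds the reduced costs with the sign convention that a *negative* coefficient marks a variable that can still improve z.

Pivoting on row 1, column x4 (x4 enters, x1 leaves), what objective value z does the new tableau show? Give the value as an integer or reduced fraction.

81/2

Minimum ratio for x4: (31/12)/(1/3) = 31/4.
z changes by −(z-row coeff of x4)·ratio = −(-8/3)·(31/4) = 62/3.
New z = 119/6 + (62/3) = 81/2.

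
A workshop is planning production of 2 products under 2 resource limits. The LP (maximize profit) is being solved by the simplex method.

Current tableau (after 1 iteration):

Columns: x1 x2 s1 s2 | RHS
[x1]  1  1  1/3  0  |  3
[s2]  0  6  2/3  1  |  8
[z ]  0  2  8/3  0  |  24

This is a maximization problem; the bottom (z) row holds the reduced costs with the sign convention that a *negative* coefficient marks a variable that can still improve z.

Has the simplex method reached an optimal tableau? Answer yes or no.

No objective-row coefficient is strictly negative, so no entering variable exists; the tableau is optimal.

yes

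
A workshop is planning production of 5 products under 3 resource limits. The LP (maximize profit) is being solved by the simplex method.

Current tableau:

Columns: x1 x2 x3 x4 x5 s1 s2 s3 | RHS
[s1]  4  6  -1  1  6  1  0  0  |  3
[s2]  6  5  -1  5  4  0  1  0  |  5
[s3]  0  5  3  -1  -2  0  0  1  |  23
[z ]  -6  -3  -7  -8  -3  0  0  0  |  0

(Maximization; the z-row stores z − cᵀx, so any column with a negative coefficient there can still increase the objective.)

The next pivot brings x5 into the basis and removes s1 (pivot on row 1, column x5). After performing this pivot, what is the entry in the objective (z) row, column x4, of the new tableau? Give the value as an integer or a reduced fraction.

Pivot element is row 1, column x5: 6.
Normalize row 1: new (row 1, x4) = 1/6 = 1/6.
z-row ← z-row − (-3)·(new row 1): -8 − (-3)·(1/6) = -15/2.

-15/2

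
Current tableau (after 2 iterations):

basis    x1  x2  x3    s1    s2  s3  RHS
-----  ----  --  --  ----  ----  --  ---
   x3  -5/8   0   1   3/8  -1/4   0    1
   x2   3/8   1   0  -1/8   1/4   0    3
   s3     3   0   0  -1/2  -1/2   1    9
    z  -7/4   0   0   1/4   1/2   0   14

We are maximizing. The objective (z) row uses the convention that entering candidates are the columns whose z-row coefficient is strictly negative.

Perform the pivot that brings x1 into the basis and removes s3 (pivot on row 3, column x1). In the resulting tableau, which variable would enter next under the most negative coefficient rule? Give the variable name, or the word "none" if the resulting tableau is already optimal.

Pivot element 3. New z-row = old z-row − (-7/4)·(row 3/3).
Updated z-row coefficients: x1: 0, x2: 0, x3: 0, s1: -1/24, s2: 5/24, s3: 7/12.
The most negative is -1/24 in column s1, so s1 would enter next.

s1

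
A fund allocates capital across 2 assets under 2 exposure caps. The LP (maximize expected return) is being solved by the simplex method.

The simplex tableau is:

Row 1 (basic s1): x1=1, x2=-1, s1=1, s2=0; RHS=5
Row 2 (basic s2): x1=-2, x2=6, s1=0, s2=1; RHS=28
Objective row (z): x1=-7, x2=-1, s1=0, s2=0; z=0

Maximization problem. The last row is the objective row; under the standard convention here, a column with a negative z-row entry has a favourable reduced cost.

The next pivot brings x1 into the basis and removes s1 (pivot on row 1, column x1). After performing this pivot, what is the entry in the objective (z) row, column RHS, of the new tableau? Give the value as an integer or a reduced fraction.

Pivot element is row 1, column x1: 1.
Normalize row 1: new (row 1, RHS) = 5/1 = 5.
z-row ← z-row − (-7)·(new row 1): 0 − (-7)·5 = 35.

35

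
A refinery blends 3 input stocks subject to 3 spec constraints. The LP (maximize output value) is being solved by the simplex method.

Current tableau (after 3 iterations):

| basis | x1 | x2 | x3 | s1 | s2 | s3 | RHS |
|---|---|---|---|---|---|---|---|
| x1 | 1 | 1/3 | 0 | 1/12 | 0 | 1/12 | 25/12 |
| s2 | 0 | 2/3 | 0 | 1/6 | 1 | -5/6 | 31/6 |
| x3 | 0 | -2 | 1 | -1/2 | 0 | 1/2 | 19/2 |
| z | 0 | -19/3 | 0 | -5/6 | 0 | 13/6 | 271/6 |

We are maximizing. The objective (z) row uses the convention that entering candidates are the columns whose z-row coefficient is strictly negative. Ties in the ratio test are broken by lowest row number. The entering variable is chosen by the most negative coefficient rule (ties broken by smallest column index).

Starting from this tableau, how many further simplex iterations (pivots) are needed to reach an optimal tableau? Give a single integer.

pivot: x2 in, x1 out → z = 339/4
No improving column remains; optimal.

1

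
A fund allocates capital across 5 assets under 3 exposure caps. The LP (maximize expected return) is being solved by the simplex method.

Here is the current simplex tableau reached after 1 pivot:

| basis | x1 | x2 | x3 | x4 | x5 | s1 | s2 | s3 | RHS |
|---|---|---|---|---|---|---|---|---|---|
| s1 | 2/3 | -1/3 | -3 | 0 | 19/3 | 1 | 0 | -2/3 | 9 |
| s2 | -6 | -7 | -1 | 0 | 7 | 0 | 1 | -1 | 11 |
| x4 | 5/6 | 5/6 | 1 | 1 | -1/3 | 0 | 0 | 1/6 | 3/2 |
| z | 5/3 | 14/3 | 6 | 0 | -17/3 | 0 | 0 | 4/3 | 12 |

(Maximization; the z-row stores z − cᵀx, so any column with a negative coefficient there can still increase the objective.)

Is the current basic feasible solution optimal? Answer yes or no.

no

Column x5 has objective-row coefficient -17/3, which is negative; an improving pivot exists, so not yet optimal.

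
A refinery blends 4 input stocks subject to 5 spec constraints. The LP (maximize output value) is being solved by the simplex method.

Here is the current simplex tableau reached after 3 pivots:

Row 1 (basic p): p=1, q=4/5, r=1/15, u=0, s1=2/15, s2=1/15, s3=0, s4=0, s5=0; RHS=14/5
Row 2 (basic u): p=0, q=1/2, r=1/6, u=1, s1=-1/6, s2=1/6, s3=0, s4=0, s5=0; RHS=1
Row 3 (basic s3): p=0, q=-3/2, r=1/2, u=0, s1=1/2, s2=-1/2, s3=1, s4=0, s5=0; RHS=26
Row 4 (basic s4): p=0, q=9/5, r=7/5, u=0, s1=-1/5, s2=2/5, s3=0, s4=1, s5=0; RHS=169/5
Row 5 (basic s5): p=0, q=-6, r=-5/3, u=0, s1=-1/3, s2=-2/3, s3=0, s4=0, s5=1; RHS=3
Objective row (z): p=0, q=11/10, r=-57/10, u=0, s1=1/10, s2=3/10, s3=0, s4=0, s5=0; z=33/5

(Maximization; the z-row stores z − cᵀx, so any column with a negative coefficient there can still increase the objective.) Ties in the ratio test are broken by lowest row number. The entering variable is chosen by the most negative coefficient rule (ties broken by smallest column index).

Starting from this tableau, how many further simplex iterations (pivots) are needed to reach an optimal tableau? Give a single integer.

2

pivot: r in, u out → z = 204/5
pivot: s1 in, p out → z = 108
No improving column remains; optimal.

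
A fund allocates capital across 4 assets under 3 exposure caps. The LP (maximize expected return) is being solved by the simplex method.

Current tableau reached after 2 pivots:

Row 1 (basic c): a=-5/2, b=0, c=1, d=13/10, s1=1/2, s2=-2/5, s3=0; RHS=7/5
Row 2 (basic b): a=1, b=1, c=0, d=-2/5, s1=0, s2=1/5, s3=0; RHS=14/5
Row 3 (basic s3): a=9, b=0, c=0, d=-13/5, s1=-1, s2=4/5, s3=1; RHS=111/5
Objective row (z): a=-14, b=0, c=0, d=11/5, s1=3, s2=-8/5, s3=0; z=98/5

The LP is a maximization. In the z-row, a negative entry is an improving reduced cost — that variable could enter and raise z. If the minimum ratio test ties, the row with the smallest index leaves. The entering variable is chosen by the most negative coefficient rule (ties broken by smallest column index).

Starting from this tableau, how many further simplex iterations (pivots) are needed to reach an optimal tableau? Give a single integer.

3

pivot: a in, s3 out → z = 812/15
pivot: d in, c out → z = 4071/52
pivot: s2 in, b out → z = 399/4
No improving column remains; optimal.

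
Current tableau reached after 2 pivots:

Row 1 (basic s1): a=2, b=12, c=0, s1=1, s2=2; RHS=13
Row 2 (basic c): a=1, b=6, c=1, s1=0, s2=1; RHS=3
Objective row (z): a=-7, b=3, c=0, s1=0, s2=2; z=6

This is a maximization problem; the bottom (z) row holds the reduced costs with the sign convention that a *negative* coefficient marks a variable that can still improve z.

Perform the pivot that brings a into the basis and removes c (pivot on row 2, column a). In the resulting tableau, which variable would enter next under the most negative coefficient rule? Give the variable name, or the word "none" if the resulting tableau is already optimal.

Pivot element 1. New z-row = old z-row − (-7)·(row 2/1).
Updated z-row coefficients: a: 0, b: 45, c: 7, s1: 0, s2: 9.
No coefficient is strictly negative; the tableau after this pivot is optimal.

none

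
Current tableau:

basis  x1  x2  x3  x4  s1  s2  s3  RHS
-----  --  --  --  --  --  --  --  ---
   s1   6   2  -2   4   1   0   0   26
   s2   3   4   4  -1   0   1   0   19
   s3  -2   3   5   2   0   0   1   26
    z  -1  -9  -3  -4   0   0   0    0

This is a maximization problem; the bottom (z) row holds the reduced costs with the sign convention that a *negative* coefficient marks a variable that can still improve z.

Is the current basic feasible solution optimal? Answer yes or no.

Column x1 has objective-row coefficient -1, which is negative; an improving pivot exists, so not yet optimal.

no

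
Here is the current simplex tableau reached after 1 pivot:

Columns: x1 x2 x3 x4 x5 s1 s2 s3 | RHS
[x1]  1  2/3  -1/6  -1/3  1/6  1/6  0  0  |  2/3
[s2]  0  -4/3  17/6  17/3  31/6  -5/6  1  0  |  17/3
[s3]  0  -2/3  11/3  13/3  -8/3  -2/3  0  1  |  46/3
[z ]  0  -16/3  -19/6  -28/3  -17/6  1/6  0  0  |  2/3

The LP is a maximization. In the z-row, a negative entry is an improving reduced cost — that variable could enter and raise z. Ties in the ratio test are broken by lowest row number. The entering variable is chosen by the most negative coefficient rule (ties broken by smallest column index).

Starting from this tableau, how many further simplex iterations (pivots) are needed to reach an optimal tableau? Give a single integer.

2

pivot: x4 in, s2 out → z = 10
pivot: x2 in, x1 out → z = 114/5
No improving column remains; optimal.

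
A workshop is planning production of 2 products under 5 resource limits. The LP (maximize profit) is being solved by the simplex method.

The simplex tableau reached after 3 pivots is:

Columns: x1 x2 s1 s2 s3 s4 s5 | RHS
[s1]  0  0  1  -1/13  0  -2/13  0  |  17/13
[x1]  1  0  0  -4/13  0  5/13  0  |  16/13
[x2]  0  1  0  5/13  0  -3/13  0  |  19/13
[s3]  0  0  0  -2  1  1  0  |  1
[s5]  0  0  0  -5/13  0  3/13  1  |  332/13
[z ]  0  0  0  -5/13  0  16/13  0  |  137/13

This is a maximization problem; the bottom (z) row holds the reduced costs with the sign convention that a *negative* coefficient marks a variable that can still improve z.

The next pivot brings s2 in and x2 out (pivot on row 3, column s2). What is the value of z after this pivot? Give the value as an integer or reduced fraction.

12

Minimum ratio for s2: (19/13)/(5/13) = 19/5.
z changes by −(z-row coeff of s2)·ratio = −(-5/13)·(19/5) = 19/13.
New z = 137/13 + (19/13) = 12.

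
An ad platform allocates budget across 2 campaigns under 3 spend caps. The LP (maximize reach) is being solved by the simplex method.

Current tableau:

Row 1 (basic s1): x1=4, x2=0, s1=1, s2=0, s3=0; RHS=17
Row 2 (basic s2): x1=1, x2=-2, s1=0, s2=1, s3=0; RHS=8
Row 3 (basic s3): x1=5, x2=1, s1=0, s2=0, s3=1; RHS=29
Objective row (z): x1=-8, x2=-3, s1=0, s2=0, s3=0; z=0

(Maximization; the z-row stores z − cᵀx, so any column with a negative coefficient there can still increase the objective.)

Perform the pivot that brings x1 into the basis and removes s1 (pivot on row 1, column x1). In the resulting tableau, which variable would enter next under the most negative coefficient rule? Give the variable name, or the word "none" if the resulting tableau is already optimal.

x2

Pivot element 4. New z-row = old z-row − (-8)·(row 1/4).
Updated z-row coefficients: x1: 0, x2: -3, s1: 2, s2: 0, s3: 0.
The most negative is -3 in column x2, so x2 would enter next.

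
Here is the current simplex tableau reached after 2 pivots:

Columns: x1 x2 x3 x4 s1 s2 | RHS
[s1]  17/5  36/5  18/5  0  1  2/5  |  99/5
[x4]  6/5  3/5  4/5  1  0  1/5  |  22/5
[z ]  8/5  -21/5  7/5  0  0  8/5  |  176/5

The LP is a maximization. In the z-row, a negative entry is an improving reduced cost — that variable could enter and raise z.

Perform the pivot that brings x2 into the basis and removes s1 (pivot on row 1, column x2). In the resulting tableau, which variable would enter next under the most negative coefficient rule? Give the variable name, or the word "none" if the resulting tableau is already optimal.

Pivot element 36/5. New z-row = old z-row − (-21/5)·(row 1/(36/5)).
Updated z-row coefficients: x1: 43/12, x2: 0, x3: 7/2, x4: 0, s1: 7/12, s2: 11/6.
No coefficient is strictly negative; the tableau after this pivot is optimal.

none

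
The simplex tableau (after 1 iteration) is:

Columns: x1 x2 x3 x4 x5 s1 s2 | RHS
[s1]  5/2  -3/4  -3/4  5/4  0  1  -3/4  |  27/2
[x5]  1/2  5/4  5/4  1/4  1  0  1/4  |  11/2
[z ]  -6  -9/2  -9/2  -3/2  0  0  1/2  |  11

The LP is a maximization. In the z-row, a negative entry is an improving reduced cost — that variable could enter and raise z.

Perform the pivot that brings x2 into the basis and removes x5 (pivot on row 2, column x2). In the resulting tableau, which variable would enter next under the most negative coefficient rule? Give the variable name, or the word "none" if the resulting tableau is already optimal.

Pivot element 5/4. New z-row = old z-row − (-9/2)·(row 2/(5/4)).
Updated z-row coefficients: x1: -21/5, x2: 0, x3: 0, x4: -3/5, x5: 18/5, s1: 0, s2: 7/5.
The most negative is -21/5 in column x1, so x1 would enter next.

x1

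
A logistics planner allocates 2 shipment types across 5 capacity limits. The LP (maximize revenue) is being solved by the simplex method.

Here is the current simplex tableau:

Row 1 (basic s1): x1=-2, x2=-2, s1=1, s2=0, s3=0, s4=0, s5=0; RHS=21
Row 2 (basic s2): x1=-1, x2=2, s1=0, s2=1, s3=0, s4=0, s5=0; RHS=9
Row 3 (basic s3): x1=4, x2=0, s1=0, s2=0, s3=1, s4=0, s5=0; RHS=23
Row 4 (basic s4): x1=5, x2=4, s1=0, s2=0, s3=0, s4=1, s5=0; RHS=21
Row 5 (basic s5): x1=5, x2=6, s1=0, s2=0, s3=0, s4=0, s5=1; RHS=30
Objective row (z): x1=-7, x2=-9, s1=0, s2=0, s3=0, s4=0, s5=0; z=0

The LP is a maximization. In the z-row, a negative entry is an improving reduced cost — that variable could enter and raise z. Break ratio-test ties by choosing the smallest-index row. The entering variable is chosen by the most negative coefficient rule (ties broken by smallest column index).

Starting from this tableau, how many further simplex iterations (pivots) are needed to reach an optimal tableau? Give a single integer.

2

pivot: x2 in, s2 out → z = 81/2
pivot: x1 in, s5 out → z = 717/16
No improving column remains; optimal.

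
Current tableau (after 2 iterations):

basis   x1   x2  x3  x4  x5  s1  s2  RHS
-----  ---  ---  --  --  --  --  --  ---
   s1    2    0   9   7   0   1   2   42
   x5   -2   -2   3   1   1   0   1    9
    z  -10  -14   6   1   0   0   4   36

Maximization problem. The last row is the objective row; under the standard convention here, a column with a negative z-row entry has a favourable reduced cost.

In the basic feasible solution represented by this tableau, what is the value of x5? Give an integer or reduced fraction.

x5 is basic (row 2); its value is the RHS of that row: 9.

9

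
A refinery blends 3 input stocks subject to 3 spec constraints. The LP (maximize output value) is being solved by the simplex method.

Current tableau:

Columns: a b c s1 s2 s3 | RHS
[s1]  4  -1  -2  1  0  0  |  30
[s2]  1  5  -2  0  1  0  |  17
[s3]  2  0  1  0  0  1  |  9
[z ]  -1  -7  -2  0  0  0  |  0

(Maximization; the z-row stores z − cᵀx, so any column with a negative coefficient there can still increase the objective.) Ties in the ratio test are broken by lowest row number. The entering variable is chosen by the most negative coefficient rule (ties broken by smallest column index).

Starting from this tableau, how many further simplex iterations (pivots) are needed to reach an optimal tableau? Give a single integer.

2

pivot: b in, s2 out → z = 119/5
pivot: c in, s3 out → z = 67
No improving column remains; optimal.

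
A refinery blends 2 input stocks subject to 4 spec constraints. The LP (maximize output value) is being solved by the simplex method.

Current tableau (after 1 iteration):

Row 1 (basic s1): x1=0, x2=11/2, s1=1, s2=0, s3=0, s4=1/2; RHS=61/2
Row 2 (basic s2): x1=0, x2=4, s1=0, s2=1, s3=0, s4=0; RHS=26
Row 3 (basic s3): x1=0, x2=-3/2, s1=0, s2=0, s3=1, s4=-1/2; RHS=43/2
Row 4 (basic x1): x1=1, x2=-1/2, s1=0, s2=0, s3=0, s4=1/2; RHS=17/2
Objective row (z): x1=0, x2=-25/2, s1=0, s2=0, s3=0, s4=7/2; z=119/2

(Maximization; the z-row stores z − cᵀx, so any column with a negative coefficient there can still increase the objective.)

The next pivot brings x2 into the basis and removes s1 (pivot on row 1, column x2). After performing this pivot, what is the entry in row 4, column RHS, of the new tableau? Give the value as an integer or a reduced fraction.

Pivot element is row 1, column x2: 11/2.
Normalize row 1: new (row 1, RHS) = (61/2)/(11/2) = 61/11.
row 4 ← row 4 − (-1/2)·(new row 1): 17/2 − (-1/2)·(61/11) = 124/11.

124/11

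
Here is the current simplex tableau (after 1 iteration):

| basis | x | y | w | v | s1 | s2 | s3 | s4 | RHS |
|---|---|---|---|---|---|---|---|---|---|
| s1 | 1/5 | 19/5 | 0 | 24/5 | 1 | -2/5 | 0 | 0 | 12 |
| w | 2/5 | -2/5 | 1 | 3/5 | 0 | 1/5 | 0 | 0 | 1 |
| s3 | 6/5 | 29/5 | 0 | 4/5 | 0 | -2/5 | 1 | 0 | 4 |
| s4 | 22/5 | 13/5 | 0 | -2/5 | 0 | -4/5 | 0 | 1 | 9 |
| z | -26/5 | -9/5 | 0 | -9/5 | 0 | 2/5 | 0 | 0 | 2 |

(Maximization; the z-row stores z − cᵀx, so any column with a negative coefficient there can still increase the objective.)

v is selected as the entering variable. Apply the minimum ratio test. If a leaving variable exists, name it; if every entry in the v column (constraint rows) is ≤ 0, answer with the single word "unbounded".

Ratios: row 1 (s1): 12/(24/5) = 5/2; row 2 (w): 1/(3/5) = 5/3; row 3 (s3): 4/(4/5) = 5; row 4 (s4): entry -2/5 ≤ 0, skip.
Minimum ratio is in the w row, so w leaves.

w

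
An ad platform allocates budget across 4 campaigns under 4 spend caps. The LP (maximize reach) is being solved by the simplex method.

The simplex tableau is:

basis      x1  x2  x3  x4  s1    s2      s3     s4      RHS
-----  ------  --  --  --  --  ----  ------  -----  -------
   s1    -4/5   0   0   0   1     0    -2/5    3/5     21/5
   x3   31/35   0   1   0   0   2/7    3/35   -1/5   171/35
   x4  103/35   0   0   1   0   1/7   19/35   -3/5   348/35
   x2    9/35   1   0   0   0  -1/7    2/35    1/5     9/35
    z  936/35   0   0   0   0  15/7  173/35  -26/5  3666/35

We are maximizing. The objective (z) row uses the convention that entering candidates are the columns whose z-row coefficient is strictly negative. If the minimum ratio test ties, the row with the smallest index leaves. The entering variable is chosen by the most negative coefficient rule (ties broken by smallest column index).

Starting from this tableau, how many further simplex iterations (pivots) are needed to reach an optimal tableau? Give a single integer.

pivot: s4 in, x2 out → z = 780/7
pivot: s2 in, s1 out → z = 124
No improving column remains; optimal.

2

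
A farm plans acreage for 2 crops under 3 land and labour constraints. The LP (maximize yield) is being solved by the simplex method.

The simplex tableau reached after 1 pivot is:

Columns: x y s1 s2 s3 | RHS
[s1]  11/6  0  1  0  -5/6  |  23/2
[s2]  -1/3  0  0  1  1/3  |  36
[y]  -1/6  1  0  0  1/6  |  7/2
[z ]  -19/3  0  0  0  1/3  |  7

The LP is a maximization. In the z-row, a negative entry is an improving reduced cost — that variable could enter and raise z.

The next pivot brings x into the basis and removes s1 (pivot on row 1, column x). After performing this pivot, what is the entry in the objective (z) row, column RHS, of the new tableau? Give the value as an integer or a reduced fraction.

514/11

Pivot element is row 1, column x: 11/6.
Normalize row 1: new (row 1, RHS) = (23/2)/(11/6) = 69/11.
z-row ← z-row − (-19/3)·(new row 1): 7 − (-19/3)·(69/11) = 514/11.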